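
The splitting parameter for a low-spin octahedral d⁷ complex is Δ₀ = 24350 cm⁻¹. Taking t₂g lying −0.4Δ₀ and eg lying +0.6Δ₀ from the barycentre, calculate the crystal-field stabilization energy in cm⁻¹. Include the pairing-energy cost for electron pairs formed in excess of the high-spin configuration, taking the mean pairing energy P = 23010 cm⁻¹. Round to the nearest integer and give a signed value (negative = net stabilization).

-20820

Configuration: t₂g⁶ eg¹.
Orbital CFSE = 6(-0.4) + 1(0.6) = -1.8Δ₀ = -1.8 × 24350 = -43830 cm⁻¹.
Relative to high-spin t₂g⁵ eg² (2 paired), the low-spin configuration has 1 additional pair, contributing +1 × 23010 = +23010 cm⁻¹.
Net CFSE = -43830 + 23010 = -20820 cm⁻¹.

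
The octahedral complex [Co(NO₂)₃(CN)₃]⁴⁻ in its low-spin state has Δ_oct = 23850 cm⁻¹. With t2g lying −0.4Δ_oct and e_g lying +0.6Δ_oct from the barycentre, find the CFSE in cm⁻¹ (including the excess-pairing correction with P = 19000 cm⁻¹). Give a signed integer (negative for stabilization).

-23930

Ligand charges: 3×(-1) from NO₂⁻ and 3×(-1) from CN⁻ sum to -6; with overall charge -4, Co is +2.
Co is in group 9, so Co²⁺ is d⁷ (9 − 2 = 7).
Electron filling gives t2g^6 e_g^1.
CFSE(orbital) = 6×(-0.4Δ_oct) + 1×(0.6Δ_oct) = -1.8Δ_oct; with Δ_oct = 23850 cm⁻¹ that is -42930 cm⁻¹.
High-spin d⁷ would be t2g^5 e_g^2 with 2 pairs; low-spin has 3, so 1 excess pair costs +1P = +19000 cm⁻¹.
Net CFSE = -42930 + 19000 = -23930 cm⁻¹.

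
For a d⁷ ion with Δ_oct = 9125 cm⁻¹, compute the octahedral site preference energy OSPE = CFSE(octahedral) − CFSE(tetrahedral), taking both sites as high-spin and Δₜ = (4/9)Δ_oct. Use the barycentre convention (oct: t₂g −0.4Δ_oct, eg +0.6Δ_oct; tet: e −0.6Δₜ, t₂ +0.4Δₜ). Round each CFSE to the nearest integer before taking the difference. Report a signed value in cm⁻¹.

Octahedral (high-spin): t2g^5 e_g^2, CFSE = 5(−0.4) + 2(+0.6) = -0.8Δ_oct = -0.8 × 9125 = -7300 cm⁻¹.
Tetrahedral e^4 t2^3 gives -1.2Δₜ = -1.2 × (4/9) × 9125 = -4867 cm⁻¹.
OSPE = CFSE(oct) − CFSE(tet) = -7300 − (-4867) = -2433 cm⁻¹.

-2433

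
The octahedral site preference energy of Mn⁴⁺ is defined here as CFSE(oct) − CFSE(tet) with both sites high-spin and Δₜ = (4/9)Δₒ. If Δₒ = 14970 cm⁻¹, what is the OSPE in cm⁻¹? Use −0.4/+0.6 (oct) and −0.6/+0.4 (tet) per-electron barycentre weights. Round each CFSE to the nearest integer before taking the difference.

Mn⁴⁺: group 7, so d-count = 7 − 4 = 3.
Octahedral high-spin t2g^3 e_g^0: CFSE = -1.2 × 14970 = -17964 cm⁻¹.
Tetrahedral: e^2 t2^1, CFSE = 2(−0.6) + 1(+0.4) = -0.8Δₜ = -0.8 × (4/9) × 14970 = -5323 cm⁻¹.
OSPE = CFSE(oct) − CFSE(tet) = -17964 − (-5323) = -12641 cm⁻¹.

-12641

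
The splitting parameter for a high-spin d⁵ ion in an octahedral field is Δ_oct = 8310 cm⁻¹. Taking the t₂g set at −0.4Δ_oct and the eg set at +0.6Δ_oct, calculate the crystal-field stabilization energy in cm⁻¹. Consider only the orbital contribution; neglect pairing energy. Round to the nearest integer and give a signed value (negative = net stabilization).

The d⁵ electrons fill as t₂g³ eg².
Orbital CFSE = 3(-0.4) + 2(0.6) = 0.0Δ_oct = 0.0 × 8310 = 0 cm⁻¹.

0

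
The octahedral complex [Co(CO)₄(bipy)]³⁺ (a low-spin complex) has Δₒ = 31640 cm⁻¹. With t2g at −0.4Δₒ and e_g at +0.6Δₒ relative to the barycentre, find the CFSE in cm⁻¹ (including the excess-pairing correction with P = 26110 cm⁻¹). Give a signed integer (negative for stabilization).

Ligand charges: 4×(+0) from CO and 1×(+0) from bipy sum to +0; with overall charge +3, Co is +3.
Co is in group 9, so Co³⁺ is d⁶ (9 − 3 = 6).
Electron filling gives t2g^6 e_g^0.
CFSE(orbital) = 6×(-0.4Δₒ) + 0×(0.6Δₒ) = -2.4Δₒ; with Δₒ = 31640 cm⁻¹ that is -75936 cm⁻¹.
High-spin d⁶ would be t2g^4 e_g^2 with 1 pair; low-spin has 3, so 2 excess pairs cost +2P = +52220 cm⁻¹.
Combining: -75936 + 52220 = -23716 cm⁻¹.

-23716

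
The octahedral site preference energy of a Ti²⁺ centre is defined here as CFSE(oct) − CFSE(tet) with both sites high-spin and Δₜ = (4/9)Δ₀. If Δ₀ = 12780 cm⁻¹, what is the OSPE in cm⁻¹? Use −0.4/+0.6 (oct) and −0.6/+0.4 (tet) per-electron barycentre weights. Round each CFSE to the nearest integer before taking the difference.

-3408

Group 4 minus oxidation state +2 gives a d² configuration for Ti²⁺.
In an octahedral site d² (HS) is t2g^2 e_g^0, giving CFSE(oct) = -0.8Δ₀ = -10224 cm⁻¹.
In a tetrahedral site the filling is e^2 t2^0: CFSE(tet) = -1.2Δₜ = -1.2 × (4/9)(12780) = -6816 cm⁻¹.
Subtracting, OSPE = -10224 − (-6816) = -3408 cm⁻¹.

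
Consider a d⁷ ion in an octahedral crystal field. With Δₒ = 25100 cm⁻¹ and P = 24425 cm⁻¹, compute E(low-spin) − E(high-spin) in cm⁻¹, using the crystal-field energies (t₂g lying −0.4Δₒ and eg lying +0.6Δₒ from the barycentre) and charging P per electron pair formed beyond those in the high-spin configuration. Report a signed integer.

-675

High-spin d⁷ fills as t₂g⁵ eg² with CFSE 5(−0.4) + 2(+0.6) = -0.8Δₒ = -20080 cm⁻¹.
Low-spin t₂g⁶ eg¹ gives -1.8Δₒ = -45180 cm⁻¹, but forming 1 extra pair costs 1P = 24425 cm⁻¹, so E(LS) = -45180 + 24425 = -20755 cm⁻¹.
The difference is -20755 − (-20080) = -675 cm⁻¹, so low-spin lies lower.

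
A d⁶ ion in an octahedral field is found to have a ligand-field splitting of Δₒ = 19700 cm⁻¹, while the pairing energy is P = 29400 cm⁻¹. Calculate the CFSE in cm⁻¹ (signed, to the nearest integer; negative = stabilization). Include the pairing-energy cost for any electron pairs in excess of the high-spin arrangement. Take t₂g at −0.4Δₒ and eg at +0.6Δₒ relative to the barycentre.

Δₒ < P, so pairing is avoided: the ground state is high-spin.
That gives t₂g⁴ eg².
Orbital CFSE = -0.4Δₒ = -0.4 × 19700 = -7880 cm⁻¹.
High-spin has no excess pairs, so no pairing correction applies.

-7880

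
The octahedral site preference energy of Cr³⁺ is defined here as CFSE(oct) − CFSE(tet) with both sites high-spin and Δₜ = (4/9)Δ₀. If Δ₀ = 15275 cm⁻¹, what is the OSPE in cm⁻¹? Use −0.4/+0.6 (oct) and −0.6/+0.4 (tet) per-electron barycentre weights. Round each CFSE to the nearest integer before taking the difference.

-12899

Group 6 minus oxidation state +3 gives a d³ configuration for Cr³⁺.
Octahedral high-spin t₂g³ eg⁰: CFSE = -1.2 × 15275 = -18330 cm⁻¹.
Tetrahedral: e² t₂¹, CFSE = 2(−0.6) + 1(+0.4) = -0.8Δₜ = -0.8 × (4/9) × 15275 = -5431 cm⁻¹.
Subtracting, OSPE = -18330 − (-5431) = -12899 cm⁻¹.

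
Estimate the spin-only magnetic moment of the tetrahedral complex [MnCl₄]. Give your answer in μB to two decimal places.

Each Cl⁻ contributes -1; 4 × (-1) = -4. With overall charge +0, Mn is in the +4 oxidation state.
Group 7 minus oxidation state +4 gives a d³ configuration for Mn⁴⁺.
Tetrahedral fields are weak (Δₜ ≈ 4/9 Δₒ), so electrons fill high-spin.
Configuration: e^2 t2^1 → 3 unpaired electrons.
μ(spin-only) = √[3(3+2)] = √15 ≈ 3.87 μB.

3.87 μB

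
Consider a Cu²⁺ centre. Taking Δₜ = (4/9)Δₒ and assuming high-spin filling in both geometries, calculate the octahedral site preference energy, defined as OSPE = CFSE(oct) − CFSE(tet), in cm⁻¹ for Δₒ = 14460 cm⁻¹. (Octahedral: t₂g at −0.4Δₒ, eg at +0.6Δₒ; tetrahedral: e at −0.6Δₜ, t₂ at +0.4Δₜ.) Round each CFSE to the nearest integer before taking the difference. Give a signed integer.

Cu²⁺: group 11, so d-count = 11 − 2 = 9.
Octahedral (high-spin): t₂g⁶ eg³, CFSE = 6(−0.4) + 3(+0.6) = -0.6Δₒ = -0.6 × 14460 = -8676 cm⁻¹.
Tetrahedral e⁴ t₂⁵ gives -0.4Δₜ = -0.4 × (4/9) × 14460 = -2571 cm⁻¹.
OSPE = -8676 − (-2571) = -6105 cm⁻¹.

-6105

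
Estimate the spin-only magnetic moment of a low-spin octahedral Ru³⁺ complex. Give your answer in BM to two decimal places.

Ru³⁺: group 8, so d-count = 8 − 3 = 5.
Configuration: t₂g⁵ eg⁰ → 1 unpaired electron.
μ(spin-only) = √[1(1+2)] = √3 ≈ 1.73 BM.

1.73 BM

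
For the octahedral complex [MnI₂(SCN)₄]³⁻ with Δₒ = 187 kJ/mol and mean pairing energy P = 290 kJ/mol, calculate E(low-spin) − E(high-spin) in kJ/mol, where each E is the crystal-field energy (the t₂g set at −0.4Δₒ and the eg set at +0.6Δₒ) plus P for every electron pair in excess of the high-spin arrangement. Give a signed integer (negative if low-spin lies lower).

Ligand charges: 2×(-1) from I⁻ and 4×(-1) from SCN⁻ sum to -6; with overall charge -3, Mn is +3.
Mn³⁺: group 7, so d-count = 7 − 3 = 4.
High-spin d⁴ fills as t₂g³ eg¹ with CFSE 3(−0.4) + 1(+0.6) = -0.6Δₒ = -112 kJ/mol.
Low-spin t₂g⁴ eg⁰ gives -1.6Δₒ = -299 kJ/mol, but forming 1 extra pair costs 1P = 290 kJ/mol, so E(LS) = -299 + 290 = -9 kJ/mol.
The difference is -9 − (-112) = 103 kJ/mol, so high-spin lies lower.

103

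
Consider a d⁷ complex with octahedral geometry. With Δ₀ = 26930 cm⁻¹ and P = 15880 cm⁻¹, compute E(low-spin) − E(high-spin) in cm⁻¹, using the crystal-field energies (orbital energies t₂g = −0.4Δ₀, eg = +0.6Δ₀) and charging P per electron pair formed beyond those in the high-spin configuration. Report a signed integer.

-11050

In the high-spin limit (t₂g⁵ eg²) the orbital term is -0.8Δ₀ = -21544 cm⁻¹, with no excess pairing.
Low-spin t₂g⁶ eg¹ gives -1.8Δ₀ = -48474 cm⁻¹, but forming 1 extra pair costs 1P = 15880 cm⁻¹, so E(LS) = -48474 + 15880 = -32594 cm⁻¹.
E(LS) − E(HS) = -32594 − (-21544) = -11050 cm⁻¹.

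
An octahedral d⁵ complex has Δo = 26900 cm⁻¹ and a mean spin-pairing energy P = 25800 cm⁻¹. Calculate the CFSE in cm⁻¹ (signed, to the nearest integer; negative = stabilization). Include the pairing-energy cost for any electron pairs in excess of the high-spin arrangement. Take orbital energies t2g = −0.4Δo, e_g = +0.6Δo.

With Δo > P the complex is low-spin.
Configuration: t2g^5 e_g^0.
Orbital CFSE = -2.0Δo = -2.0 × 26900 = -53800 cm⁻¹.
Excess pairs vs high-spin: 2 − 0 = 2; pairing cost = +51600 cm⁻¹.
Net CFSE = -53800 + 51600 = -2200 cm⁻¹.

-2200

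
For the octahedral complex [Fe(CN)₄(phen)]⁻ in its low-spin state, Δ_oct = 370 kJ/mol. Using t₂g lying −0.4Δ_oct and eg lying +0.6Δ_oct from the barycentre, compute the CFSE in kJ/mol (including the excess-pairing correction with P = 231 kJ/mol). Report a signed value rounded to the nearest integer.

-278

Ligand charges: 4×(-1) from CN⁻ and 1×(+0) from phen sum to -4; with overall charge -1, Fe is +3.
Fe is in group 8, so Fe³⁺ is d⁵ (8 − 3 = 5).
Configuration: t₂g⁵ eg⁰.
The orbital stabilization is -2.0Δ_oct = -2.0 × 370 = -740 kJ/mol.
Relative to high-spin t₂g³ eg² (0 paired), the low-spin configuration has 2 additional pairs, contributing +2 × 231 = +462 kJ/mol.
Net CFSE = -740 + 462 = -278 kJ/mol.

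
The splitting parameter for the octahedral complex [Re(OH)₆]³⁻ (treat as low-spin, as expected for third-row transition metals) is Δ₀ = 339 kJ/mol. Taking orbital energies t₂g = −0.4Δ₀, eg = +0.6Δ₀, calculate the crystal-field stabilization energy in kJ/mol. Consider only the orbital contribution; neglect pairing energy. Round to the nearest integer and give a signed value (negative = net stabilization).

-542

Each OH⁻ contributes -1; 6 × (-1) = -6. With overall charge -3, Re is in the +3 oxidation state.
Re is in group 7, so Re³⁺ is d⁴ (7 − 3 = 4).
Configuration: t₂g⁴ eg⁰.
Orbital CFSE = 4(-0.4) + 0(0.6) = -1.6Δ₀ = -1.6 × 339 = -542 kJ/mol.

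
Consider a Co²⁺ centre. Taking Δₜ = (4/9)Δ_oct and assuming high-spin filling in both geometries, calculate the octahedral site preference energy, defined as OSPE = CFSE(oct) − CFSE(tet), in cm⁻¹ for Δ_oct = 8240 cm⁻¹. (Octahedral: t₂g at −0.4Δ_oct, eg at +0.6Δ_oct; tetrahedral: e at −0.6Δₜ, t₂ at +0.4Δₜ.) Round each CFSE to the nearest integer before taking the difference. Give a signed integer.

Co is in group 9, so Co²⁺ is d⁷ (9 − 2 = 7).
Octahedral (high-spin): t₂g⁵ eg², CFSE = 5(−0.4) + 2(+0.6) = -0.8Δ_oct = -0.8 × 8240 = -6592 cm⁻¹.
Tetrahedral: e⁴ t₂³, CFSE = 4(−0.6) + 3(+0.4) = -1.2Δₜ = -1.2 × (4/9) × 8240 = -4395 cm⁻¹.
OSPE = CFSE(oct) − CFSE(tet) = -6592 − (-4395) = -2197 cm⁻¹.

-2197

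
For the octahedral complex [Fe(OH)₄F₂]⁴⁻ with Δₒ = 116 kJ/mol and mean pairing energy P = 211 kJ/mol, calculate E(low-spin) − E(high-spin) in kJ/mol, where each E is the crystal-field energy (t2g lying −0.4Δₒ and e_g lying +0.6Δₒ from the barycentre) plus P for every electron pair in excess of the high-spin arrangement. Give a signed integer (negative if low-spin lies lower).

Ligand charges: 4×(-1) from OH⁻ and 2×(-1) from F⁻ sum to -6; with overall charge -4, Fe is +2.
Fe is in group 8, so Fe²⁺ is d⁶ (8 − 2 = 6).
High-spin: t2g^4 e_g^2, CFSE = -0.4Δₒ = -46 kJ/mol.
For low-spin the configuration is t2g^6 e_g^0: orbital energy -2.4 × 116 = -278 kJ/mol, and 2 additional pairs relative to high-spin add 422 kJ/mol, giving 144 kJ/mol.
E(LS) − E(HS) = 144 − (-46) = 190 kJ/mol.

190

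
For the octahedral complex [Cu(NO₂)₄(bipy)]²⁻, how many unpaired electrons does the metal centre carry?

Ligand charges: 4×(-1) from NO₂⁻ and 1×(+0) from bipy sum to -4; with overall charge -2, Cu is +2.
Cu sits in group 11; removing 2 electrons leaves Cu²⁺ with 11 − 2 = 9 d electrons.
Configuration: t₂g⁶ eg³, giving 1 unpaired electron.

1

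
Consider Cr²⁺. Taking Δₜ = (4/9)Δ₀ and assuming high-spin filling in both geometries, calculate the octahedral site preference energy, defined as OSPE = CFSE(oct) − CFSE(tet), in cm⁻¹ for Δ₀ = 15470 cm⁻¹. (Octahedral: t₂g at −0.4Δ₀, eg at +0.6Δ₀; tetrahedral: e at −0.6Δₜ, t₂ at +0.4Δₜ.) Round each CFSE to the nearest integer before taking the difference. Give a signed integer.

Cr²⁺: group 6, so d-count = 6 − 2 = 4.
In an octahedral site d⁴ (HS) is t2g^3 e_g^1, giving CFSE(oct) = -0.6Δ₀ = -9282 cm⁻¹.
Tetrahedral: e^2 t2^2, CFSE = 2(−0.6) + 2(+0.4) = -0.4Δₜ = -0.4 × (4/9) × 15470 = -2750 cm⁻¹.
OSPE = CFSE(oct) − CFSE(tet) = -9282 − (-2750) = -6532 cm⁻¹.

-6532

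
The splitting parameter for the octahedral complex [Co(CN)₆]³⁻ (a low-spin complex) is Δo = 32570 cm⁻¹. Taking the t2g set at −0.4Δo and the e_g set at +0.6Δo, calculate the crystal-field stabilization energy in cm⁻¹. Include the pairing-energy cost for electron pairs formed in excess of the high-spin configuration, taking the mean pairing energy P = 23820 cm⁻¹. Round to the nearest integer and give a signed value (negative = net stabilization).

Each CN⁻ contributes -1; 6 × (-1) = -6. With overall charge -3, Co is in the +3 oxidation state.
Co³⁺: group 9, so d-count = 9 − 3 = 6.
The d⁶ electrons fill as t2g^6 e_g^0.
The orbital stabilization is -2.4Δo = -2.4 × 32570 = -78168 cm⁻¹.
Pairing penalty: 3 pairs vs 1 in the high-spin reference → 2 extra × P = 47640 cm⁻¹.
Combining: -78168 + 47640 = -30528 cm⁻¹.

-30528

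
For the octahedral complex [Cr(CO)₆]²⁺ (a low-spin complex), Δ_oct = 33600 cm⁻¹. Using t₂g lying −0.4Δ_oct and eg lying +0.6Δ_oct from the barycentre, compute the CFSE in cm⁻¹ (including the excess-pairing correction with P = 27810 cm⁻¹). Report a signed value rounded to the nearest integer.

CO is neutral, so the +2 overall charge sits on Cr: oxidation state +2.
Cr is in group 6, so Cr²⁺ is d⁴ (6 − 2 = 4).
The d⁴ electrons fill as t₂g⁴ eg⁰.
Orbital CFSE = 4(-0.4) + 0(0.6) = -1.6Δ_oct = -1.6 × 33600 = -53760 cm⁻¹.
High-spin d⁴ would be t₂g³ eg¹ with 0 pairs; low-spin has 1, so 1 excess pair costs +1P = +27810 cm⁻¹.
Overall CFSE = -53760 + 27810 = -25950 cm⁻¹.

-25950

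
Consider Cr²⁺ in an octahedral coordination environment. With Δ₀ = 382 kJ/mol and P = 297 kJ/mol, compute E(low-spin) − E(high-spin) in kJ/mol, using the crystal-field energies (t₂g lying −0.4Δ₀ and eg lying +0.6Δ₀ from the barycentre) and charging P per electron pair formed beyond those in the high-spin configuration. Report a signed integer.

-85

Cr is in group 6, so Cr²⁺ is d⁴ (6 − 2 = 4).
In the high-spin limit (t₂g³ eg¹) the orbital term is -0.6Δ₀ = -229 kJ/mol, with no excess pairing.
Low-spin: t₂g⁴ eg⁰, orbital CFSE = -1.6Δ₀ = -611 kJ/mol; plus 1 excess pair × P = +297 kJ/mol; total -314 kJ/mol.
E(LS) − E(HS) = -314 − (-229) = -85 kJ/mol.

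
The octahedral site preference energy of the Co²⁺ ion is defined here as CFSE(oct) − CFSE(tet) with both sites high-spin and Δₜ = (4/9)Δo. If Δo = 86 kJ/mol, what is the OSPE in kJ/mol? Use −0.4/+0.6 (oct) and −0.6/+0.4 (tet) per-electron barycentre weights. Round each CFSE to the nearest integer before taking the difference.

-23

Group 9 minus oxidation state +2 gives a d⁷ configuration for Co²⁺.
Octahedral (high-spin): t2g^5 e_g^2, CFSE = 5(−0.4) + 2(+0.6) = -0.8Δo = -0.8 × 86 = -69 kJ/mol.
In a tetrahedral site the filling is e^4 t2^3: CFSE(tet) = -1.2Δₜ = -1.2 × (4/9)(86) = -46 kJ/mol.
OSPE = -69 − (-46) = -23 kJ/mol.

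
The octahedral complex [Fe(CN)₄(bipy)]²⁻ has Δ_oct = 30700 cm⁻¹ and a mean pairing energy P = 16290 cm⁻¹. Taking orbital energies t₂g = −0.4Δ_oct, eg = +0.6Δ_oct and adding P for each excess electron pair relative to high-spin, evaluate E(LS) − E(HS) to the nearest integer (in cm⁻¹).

-28820

Ligand charges: 4×(-1) from CN⁻ and 1×(+0) from bipy sum to -4; with overall charge -2, Fe is +2.
Fe is in group 8, so Fe²⁺ is d⁶ (8 − 2 = 6).
High-spin d⁶ fills as t₂g⁴ eg² with CFSE 4(−0.4) + 2(+0.6) = -0.4Δ_oct = -12280 cm⁻¹.
Low-spin: t₂g⁶ eg⁰, orbital CFSE = -2.4Δ_oct = -73680 cm⁻¹; plus 2 excess pairs × P = +32580 cm⁻¹; total -41100 cm⁻¹.
The difference is -41100 − (-12280) = -28820 cm⁻¹, so low-spin lies lower.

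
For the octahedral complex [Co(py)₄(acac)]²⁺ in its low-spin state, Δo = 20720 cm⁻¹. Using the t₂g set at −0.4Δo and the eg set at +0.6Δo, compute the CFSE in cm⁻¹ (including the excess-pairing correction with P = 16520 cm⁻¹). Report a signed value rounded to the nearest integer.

Ligand charges: 4×(+0) from py and 1×(-1) from acac⁻ sum to -1; with overall charge +2, Co is +3.
Co³⁺: group 9, so d-count = 9 − 3 = 6.
Electron filling gives t₂g⁶ eg⁰.
CFSE(orbital) = 6×(-0.4Δo) + 0×(0.6Δo) = -2.4Δo; with Δo = 20720 cm⁻¹ that is -49728 cm⁻¹.
High-spin d⁶ would be t₂g⁴ eg² with 1 pair; low-spin has 3, so 2 excess pairs cost +2P = +33040 cm⁻¹.
Overall CFSE = -49728 + 33040 = -16688 cm⁻¹.

-16688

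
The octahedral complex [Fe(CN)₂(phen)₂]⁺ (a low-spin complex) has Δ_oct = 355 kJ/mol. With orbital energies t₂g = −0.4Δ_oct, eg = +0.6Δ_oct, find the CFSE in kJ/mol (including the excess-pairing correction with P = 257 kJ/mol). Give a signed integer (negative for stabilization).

-196

Ligand charges: 2×(-1) from CN⁻ and 2×(+0) from phen sum to -2; with overall charge +1, Fe is +3.
Fe sits in group 8; removing 3 electrons leaves Fe³⁺ with 8 − 3 = 5 d electrons.
The d⁵ electrons fill as t₂g⁵ eg⁰.
CFSE(orbital) = 5×(-0.4Δ_oct) + 0×(0.6Δ_oct) = -2.0Δ_oct; with Δ_oct = 355 kJ/mol that is -710 kJ/mol.
Pairing penalty: 2 pairs vs 0 in the high-spin reference → 2 extra × P = 514 kJ/mol.
Net CFSE = -710 + 514 = -196 kJ/mol.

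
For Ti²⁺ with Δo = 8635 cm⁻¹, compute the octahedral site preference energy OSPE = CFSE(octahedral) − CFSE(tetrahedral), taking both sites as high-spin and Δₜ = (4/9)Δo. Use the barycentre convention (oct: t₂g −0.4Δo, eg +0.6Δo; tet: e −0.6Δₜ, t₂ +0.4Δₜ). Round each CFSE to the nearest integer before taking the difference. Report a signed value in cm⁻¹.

Ti sits in group 4; removing 2 electrons leaves Ti²⁺ with 4 − 2 = 2 d electrons.
Octahedral (high-spin): t₂g² eg⁰, CFSE = 2(−0.4) + 0(+0.6) = -0.8Δo = -0.8 × 8635 = -6908 cm⁻¹.
In a tetrahedral site the filling is e² t₂⁰: CFSE(tet) = -1.2Δₜ = -1.2 × (4/9)(8635) = -4605 cm⁻¹.
Subtracting, OSPE = -6908 − (-4605) = -2303 cm⁻¹.

-2303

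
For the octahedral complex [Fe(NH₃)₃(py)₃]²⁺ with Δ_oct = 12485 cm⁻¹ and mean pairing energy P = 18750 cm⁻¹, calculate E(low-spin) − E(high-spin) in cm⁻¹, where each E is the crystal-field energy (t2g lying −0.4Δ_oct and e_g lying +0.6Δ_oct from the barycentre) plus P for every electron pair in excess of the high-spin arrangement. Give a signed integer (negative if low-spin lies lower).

Ligand charges: 3×(+0) from NH₃ and 3×(+0) from py sum to +0; with overall charge +2, Fe is +2.
Fe is in group 8, so Fe²⁺ is d⁶ (8 − 2 = 6).
High-spin d⁶ fills as t2g^4 e_g^2 with CFSE 4(−0.4) + 2(+0.6) = -0.4Δ_oct = -4994 cm⁻¹.
Low-spin t2g^6 e_g^0 gives -2.4Δ_oct = -29964 cm⁻¹, but forming 2 extra pairs costs 2P = 37500 cm⁻¹, so E(LS) = -29964 + 37500 = 7536 cm⁻¹.
Thus E(LS) − E(HS) = 12530 cm⁻¹.

12530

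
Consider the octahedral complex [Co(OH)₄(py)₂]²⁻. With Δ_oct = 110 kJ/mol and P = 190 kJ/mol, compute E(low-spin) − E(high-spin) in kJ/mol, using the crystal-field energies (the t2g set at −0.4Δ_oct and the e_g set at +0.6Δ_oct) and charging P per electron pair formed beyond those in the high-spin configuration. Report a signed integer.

Ligand charges: 4×(-1) from OH⁻ and 2×(+0) from py sum to -4; with overall charge -2, Co is +2.
Co sits in group 9; removing 2 electrons leaves Co²⁺ with 9 − 2 = 7 d electrons.
In the high-spin limit (t2g^5 e_g^2) the orbital term is -0.8Δ_oct = -88 kJ/mol, with no excess pairing.
Low-spin t2g^6 e_g^1 gives -1.8Δ_oct = -198 kJ/mol, but forming 1 extra pair costs 1P = 190 kJ/mol, so E(LS) = -198 + 190 = -8 kJ/mol.
Thus E(LS) − E(HS) = 80 kJ/mol.

80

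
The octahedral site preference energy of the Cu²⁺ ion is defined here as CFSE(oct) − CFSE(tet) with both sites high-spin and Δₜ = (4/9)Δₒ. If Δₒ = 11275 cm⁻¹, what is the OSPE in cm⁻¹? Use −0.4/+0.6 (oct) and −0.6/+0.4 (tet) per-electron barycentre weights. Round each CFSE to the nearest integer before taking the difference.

-4761

Group 11 minus oxidation state +2 gives a d⁹ configuration for Cu²⁺.
In an octahedral site d⁹ (HS) is t₂g⁶ eg³, giving CFSE(oct) = -0.6Δₒ = -6765 cm⁻¹.
Tetrahedral e⁴ t₂⁵ gives -0.4Δₜ = -0.4 × (4/9) × 11275 = -2004 cm⁻¹.
OSPE = -6765 − (-2004) = -4761 cm⁻¹.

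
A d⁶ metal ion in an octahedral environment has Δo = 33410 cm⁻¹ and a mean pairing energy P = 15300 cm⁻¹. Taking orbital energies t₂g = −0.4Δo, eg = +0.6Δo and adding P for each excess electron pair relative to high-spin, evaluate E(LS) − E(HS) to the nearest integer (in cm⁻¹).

In the high-spin limit (t₂g⁴ eg²) the orbital term is -0.4Δo = -13364 cm⁻¹, with no excess pairing.
For low-spin the configuration is t₂g⁶ eg⁰: orbital energy -2.4 × 33410 = -80184 cm⁻¹, and 2 additional pairs relative to high-spin add 30600 cm⁻¹, giving -49584 cm⁻¹.
E(LS) − E(HS) = -49584 − (-13364) = -36220 cm⁻¹.

-36220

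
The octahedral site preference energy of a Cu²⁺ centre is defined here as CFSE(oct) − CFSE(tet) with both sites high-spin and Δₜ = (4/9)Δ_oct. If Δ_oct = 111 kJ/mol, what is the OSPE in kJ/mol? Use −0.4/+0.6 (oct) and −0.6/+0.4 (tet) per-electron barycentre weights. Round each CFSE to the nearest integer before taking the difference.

Cu is in group 11, so Cu²⁺ is d⁹ (11 − 2 = 9).
Octahedral (high-spin): t₂g⁶ eg³, CFSE = 6(−0.4) + 3(+0.6) = -0.6Δ_oct = -0.6 × 111 = -67 kJ/mol.
In a tetrahedral site the filling is e⁴ t₂⁵: CFSE(tet) = -0.4Δₜ = -0.4 × (4/9)(111) = -20 kJ/mol.
OSPE = CFSE(oct) − CFSE(tet) = -67 − (-20) = -47 kJ/mol.

-47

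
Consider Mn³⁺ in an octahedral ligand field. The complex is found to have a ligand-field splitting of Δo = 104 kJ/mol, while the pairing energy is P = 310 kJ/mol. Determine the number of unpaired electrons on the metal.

Mn sits in group 7; removing 3 electrons leaves Mn³⁺ with 7 − 3 = 4 d electrons.
With Δo < P the complex is high-spin.
Configuration: t₂g³ eg¹.
Unpaired electrons: 4.

4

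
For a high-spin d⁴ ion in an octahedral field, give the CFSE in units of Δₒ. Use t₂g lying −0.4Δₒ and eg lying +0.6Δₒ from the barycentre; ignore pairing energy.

Configuration: t₂g³ eg¹.
CFSE = 3(-0.4Δₒ) + 1(0.6Δₒ) = -1.2Δₒ + 0.6Δₒ = -0.6Δₒ.

-0.6 Δₒ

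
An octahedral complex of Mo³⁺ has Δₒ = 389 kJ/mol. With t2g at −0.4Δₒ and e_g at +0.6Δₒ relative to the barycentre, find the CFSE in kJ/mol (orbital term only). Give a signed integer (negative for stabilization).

-467

Mo is in group 6, so Mo³⁺ is d³ (6 − 3 = 3).
For octahedral d³ the high- and low-spin configurations coincide.
The d³ electrons fill as t2g^3 e_g^0.
CFSE(orbital) = 3×(-0.4Δₒ) + 0×(0.6Δₒ) = -1.2Δₒ; with Δₒ = 389 kJ/mol that is -467 kJ/mol.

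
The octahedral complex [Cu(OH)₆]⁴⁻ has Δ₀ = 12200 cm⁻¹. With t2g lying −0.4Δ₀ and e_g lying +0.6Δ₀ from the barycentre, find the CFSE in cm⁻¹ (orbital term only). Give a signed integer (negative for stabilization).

-7320

Each OH⁻ contributes -1; 6 × (-1) = -6. With overall charge -4, Cu is in the +2 oxidation state.
Cu sits in group 11; removing 2 electrons leaves Cu²⁺ with 11 − 2 = 9 d electrons.
For octahedral d⁹ the high- and low-spin configurations coincide.
Electron filling gives t2g^6 e_g^3.
Orbital CFSE = 6(-0.4) + 3(0.6) = -0.6Δ₀ = -0.6 × 12200 = -7320 cm⁻¹.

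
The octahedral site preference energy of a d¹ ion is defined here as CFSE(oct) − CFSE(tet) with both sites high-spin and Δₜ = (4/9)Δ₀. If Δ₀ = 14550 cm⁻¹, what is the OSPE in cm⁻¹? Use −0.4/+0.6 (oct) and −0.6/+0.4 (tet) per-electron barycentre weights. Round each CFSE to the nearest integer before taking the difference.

Octahedral high-spin t₂g¹ eg⁰: CFSE = -0.4 × 14550 = -5820 cm⁻¹.
Tetrahedral e¹ t₂⁰ gives -0.6Δₜ = -0.6 × (4/9) × 14550 = -3880 cm⁻¹.
OSPE = CFSE(oct) − CFSE(tet) = -5820 − (-3880) = -1940 cm⁻¹.

-1940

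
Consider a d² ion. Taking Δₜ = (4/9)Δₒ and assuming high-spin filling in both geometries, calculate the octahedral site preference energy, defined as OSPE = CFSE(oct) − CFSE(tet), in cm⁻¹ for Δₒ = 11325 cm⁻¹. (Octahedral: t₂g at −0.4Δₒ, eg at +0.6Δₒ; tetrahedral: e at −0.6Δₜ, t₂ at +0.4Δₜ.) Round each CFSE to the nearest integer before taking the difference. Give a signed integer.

Octahedral high-spin t2g^2 e_g^0: CFSE = -0.8 × 11325 = -9060 cm⁻¹.
Tetrahedral e^2 t2^0 gives -1.2Δₜ = -1.2 × (4/9) × 11325 = -6040 cm⁻¹.
OSPE = -9060 − (-6040) = -3020 cm⁻¹.

-3020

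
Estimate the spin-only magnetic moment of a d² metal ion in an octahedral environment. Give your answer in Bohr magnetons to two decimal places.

2.83 Bohr magnetons

For octahedral d² the high- and low-spin configurations coincide.
Configuration: t₂g² eg⁰ → 2 unpaired electrons.
μ(spin-only) = √[2(2+2)] = √8 ≈ 2.83 Bohr magnetons.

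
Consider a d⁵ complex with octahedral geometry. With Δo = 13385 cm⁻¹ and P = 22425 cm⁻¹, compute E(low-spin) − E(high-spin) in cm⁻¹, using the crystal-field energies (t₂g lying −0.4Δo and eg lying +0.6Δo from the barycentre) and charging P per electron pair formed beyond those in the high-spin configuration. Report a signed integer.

18080

High-spin: t₂g³ eg², CFSE = 0.0Δo = 0 cm⁻¹.
For low-spin the configuration is t₂g⁵ eg⁰: orbital energy -2.0 × 13385 = -26770 cm⁻¹, and 2 additional pairs relative to high-spin add 44850 cm⁻¹, giving 18080 cm⁻¹.
Thus E(LS) − E(HS) = 18080 cm⁻¹.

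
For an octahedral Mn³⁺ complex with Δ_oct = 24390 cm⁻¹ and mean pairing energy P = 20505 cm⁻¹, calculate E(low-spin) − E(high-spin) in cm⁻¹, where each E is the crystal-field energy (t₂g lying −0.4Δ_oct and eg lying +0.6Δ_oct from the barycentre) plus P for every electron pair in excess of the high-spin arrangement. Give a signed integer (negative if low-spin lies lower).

-3885

Mn³⁺: group 7, so d-count = 7 − 3 = 4.
In the high-spin limit (t₂g³ eg¹) the orbital term is -0.6Δ_oct = -14634 cm⁻¹, with no excess pairing.
Low-spin: t₂g⁴ eg⁰, orbital CFSE = -1.6Δ_oct = -39024 cm⁻¹; plus 1 excess pair × P = +20505 cm⁻¹; total -18519 cm⁻¹.
E(LS) − E(HS) = -18519 − (-14634) = -3885 cm⁻¹.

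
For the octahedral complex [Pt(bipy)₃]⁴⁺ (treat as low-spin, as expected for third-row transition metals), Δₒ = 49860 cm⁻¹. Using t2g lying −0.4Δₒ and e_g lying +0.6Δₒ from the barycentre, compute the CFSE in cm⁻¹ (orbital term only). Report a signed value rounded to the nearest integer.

bipy is neutral, so the +4 overall charge sits on Pt: oxidation state +4.
Group 10 minus oxidation state +4 gives a d⁶ configuration for Pt⁴⁺.
Configuration: t2g^6 e_g^0.
Orbital CFSE = 6(-0.4) + 0(0.6) = -2.4Δₒ = -2.4 × 49860 = -119664 cm⁻¹.

-119664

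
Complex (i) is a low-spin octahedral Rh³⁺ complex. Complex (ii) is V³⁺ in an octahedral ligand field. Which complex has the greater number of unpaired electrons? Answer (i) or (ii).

(i): Group 9 minus oxidation state +3 gives a d⁶ configuration for Rh³⁺; t₂g⁶ eg⁰ → 0 unpaired.
(ii): Group 5 minus oxidation state +3 gives a d² configuration for V³⁺; t2g^2 e_g^0 → 2 unpaired.
So (ii) has more unpaired electrons.

(ii)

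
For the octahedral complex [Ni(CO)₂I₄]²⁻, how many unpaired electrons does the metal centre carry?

2

Ligand charges: 2×(+0) from CO and 4×(-1) from I⁻ sum to -4; with overall charge -2, Ni is +2.
Ni²⁺: group 10, so d-count = 10 − 2 = 8.
Configuration: t₂g⁶ eg², giving 2 unpaired electrons.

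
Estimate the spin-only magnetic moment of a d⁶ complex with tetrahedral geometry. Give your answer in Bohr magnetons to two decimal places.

Tetrahedral fields are weak (Δₜ ≈ 4/9 Δₒ), so electrons fill high-spin.
Configuration: e³ t₂³ → 4 unpaired electrons.
μ(spin-only) = √[4(4+2)] = √24 ≈ 4.90 Bohr magnetons.

4.90 Bohr magnetons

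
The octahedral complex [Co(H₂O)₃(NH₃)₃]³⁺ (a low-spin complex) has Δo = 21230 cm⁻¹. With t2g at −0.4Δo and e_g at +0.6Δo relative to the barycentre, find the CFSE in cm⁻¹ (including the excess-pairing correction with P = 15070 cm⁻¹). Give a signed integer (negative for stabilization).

Ligand charges: 3×(+0) from H₂O and 3×(+0) from NH₃ sum to +0; with overall charge +3, Co is +3.
Co sits in group 9; removing 3 electrons leaves Co³⁺ with 9 − 3 = 6 d electrons.
Configuration: t2g^6 e_g^0.
The orbital stabilization is -2.4Δo = -2.4 × 21230 = -50952 cm⁻¹.
Relative to high-spin t2g^4 e_g^2 (1 paired), the low-spin configuration has 2 additional pairs, contributing +2 × 15070 = +30140 cm⁻¹.
Combining: -50952 + 30140 = -20812 cm⁻¹.

-20812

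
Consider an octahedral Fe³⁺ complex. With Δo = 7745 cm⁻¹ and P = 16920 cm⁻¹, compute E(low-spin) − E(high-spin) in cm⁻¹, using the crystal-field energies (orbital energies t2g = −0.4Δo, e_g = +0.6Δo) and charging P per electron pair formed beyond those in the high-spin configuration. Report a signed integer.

Fe³⁺: group 8, so d-count = 8 − 3 = 5.
High-spin d⁵ fills as t2g^3 e_g^2 with CFSE 3(−0.4) + 2(+0.6) = 0.0Δo = 0 cm⁻¹.
For low-spin the configuration is t2g^5 e_g^0: orbital energy -2.0 × 7745 = -15490 cm⁻¹, and 2 additional pairs relative to high-spin add 33840 cm⁻¹, giving 18350 cm⁻¹.
E(LS) − E(HS) = 18350 − (0) = 18350 cm⁻¹.

18350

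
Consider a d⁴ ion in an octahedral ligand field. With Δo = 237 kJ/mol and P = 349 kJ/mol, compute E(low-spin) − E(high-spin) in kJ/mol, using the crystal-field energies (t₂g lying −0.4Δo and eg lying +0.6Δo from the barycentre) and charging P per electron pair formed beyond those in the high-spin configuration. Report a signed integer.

112

In the high-spin limit (t₂g³ eg¹) the orbital term is -0.6Δo = -142 kJ/mol, with no excess pairing.
For low-spin the configuration is t₂g⁴ eg⁰: orbital energy -1.6 × 237 = -379 kJ/mol, and 1 additional pair relative to high-spin adds 349 kJ/mol, giving -30 kJ/mol.
E(LS) − E(HS) = -30 − (-142) = 112 kJ/mol.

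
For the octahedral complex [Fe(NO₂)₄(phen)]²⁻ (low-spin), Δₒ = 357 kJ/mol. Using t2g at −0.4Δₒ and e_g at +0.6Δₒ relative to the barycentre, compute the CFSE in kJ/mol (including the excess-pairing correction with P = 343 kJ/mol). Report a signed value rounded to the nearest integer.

Ligand charges: 4×(-1) from NO₂⁻ and 1×(+0) from phen sum to -4; with overall charge -2, Fe is +2.
Group 8 minus oxidation state +2 gives a d⁶ configuration for Fe²⁺.
The d⁶ electrons fill as t2g^6 e_g^0.
The orbital stabilization is -2.4Δₒ = -2.4 × 357 = -857 kJ/mol.
Pairing penalty: 3 pairs vs 1 in the high-spin reference → 2 extra × P = 686 kJ/mol.
Combining: -857 + 686 = -171 kJ/mol.

-171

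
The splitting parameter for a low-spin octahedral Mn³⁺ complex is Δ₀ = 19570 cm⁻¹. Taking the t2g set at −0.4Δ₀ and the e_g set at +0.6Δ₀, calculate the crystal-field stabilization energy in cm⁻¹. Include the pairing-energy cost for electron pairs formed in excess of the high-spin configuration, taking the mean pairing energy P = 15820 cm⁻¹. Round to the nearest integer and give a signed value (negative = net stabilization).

Mn is in group 7, so Mn³⁺ is d⁴ (7 − 3 = 4).
Electron filling gives t2g^4 e_g^0.
The orbital stabilization is -1.6Δ₀ = -1.6 × 19570 = -31312 cm⁻¹.
Pairing penalty: 1 pair vs 0 in the high-spin reference → 1 extra × P = 15820 cm⁻¹.
Combining: -31312 + 15820 = -15492 cm⁻¹.

-15492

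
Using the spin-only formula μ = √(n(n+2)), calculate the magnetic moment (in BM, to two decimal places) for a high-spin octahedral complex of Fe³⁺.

Group 8 minus oxidation state +3 gives a d⁵ configuration for Fe³⁺.
Configuration: t₂g³ eg² → 5 unpaired electrons.
μ(spin-only) = √[5(5+2)] = √35 ≈ 5.92 BM.

5.92 BM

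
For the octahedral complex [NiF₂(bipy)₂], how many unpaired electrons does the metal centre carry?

Ligand charges: 2×(-1) from F⁻ and 2×(+0) from bipy sum to -2; with overall charge +0, Ni is +2.
Ni is in group 10, so Ni²⁺ is d⁸ (10 − 2 = 8).
Configuration: t₂g⁶ eg², giving 2 unpaired electrons.

2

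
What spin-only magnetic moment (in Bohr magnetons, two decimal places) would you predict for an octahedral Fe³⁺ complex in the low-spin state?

1.73 Bohr magnetons

Fe is in group 8, so Fe³⁺ is d⁵ (8 − 3 = 5).
Configuration: t₂g⁵ eg⁰ → 1 unpaired electron.
μ(spin-only) = √[1(1+2)] = √3 ≈ 1.73 Bohr magnetons.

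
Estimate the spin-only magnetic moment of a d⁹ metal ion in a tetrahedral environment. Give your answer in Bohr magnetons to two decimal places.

Tetrahedral fields are weak (Δₜ ≈ 4/9 Δₒ), so electrons fill high-spin.
Configuration: e⁴ t₂⁵ → 1 unpaired electron.
μ(spin-only) = √[1(1+2)] = √3 ≈ 1.73 Bohr magnetons.

1.73 Bohr magnetons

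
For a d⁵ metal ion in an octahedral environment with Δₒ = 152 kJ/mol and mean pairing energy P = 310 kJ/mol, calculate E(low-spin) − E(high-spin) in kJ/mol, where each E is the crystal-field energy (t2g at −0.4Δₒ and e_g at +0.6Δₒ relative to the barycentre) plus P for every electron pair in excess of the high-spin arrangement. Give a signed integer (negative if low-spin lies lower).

316

High-spin: t2g^3 e_g^2, CFSE = 0.0Δₒ = 0 kJ/mol.
Low-spin: t2g^5 e_g^0, orbital CFSE = -2.0Δₒ = -304 kJ/mol; plus 2 excess pairs × P = +620 kJ/mol; total 316 kJ/mol.
The difference is 316 − (0) = 316 kJ/mol, so high-spin lies lower.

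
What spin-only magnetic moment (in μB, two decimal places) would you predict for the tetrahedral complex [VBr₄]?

1.73 μB

Each Br⁻ contributes -1; 4 × (-1) = -4. With overall charge +0, V is in the +4 oxidation state.
V is in group 5, so V⁴⁺ is d¹ (5 − 4 = 1).
With tetrahedral geometry the complex is necessarily high-spin.
Configuration: e^1 t2^0 → 1 unpaired electron.
μ(spin-only) = √[1(1+2)] = √3 ≈ 1.73 μB.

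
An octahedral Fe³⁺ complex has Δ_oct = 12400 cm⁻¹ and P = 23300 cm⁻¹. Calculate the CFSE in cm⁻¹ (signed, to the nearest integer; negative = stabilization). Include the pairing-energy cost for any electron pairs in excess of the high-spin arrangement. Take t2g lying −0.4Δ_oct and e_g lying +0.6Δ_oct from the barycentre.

0

Fe sits in group 8; removing 3 electrons leaves Fe³⁺ with 8 − 3 = 5 d electrons.
Since Δ_oct = 12400 cm⁻¹ < P = 23300 cm⁻¹, the complex adopts the high-spin configuration.
Configuration: t2g^3 e_g^2.
Orbital CFSE = 0.0Δ_oct = 0.0 × 12400 = 0 cm⁻¹.
High-spin has no excess pairs, so no pairing correction applies.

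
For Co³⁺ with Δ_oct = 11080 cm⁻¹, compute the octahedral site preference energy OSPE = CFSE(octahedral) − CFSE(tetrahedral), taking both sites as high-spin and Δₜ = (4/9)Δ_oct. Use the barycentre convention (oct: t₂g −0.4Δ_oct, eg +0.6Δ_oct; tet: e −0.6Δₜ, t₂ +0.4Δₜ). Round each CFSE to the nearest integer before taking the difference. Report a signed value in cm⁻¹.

Co³⁺: group 9, so d-count = 9 − 3 = 6.
In an octahedral site d⁶ (HS) is t2g^4 e_g^2, giving CFSE(oct) = -0.4Δ_oct = -4432 cm⁻¹.
Tetrahedral: e^3 t2^3, CFSE = 3(−0.6) + 3(+0.4) = -0.6Δₜ = -0.6 × (4/9) × 11080 = -2955 cm⁻¹.
OSPE = -4432 − (-2955) = -1477 cm⁻¹.

-1477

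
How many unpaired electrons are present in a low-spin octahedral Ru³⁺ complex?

1

Ru is in group 8, so Ru³⁺ is d⁵ (8 − 3 = 5).
Configuration: t2g^5 e_g^0, giving 1 unpaired electron.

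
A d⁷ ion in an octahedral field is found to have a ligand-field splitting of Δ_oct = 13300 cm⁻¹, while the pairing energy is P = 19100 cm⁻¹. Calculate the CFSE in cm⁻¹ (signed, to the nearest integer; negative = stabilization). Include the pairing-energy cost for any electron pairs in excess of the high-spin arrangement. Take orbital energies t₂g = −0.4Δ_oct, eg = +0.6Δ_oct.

Since Δ_oct = 13300 cm⁻¹ < P = 19100 cm⁻¹, the complex adopts the high-spin configuration.
Configuration: t₂g⁵ eg².
Orbital CFSE = -0.8Δ_oct = -0.8 × 13300 = -10640 cm⁻¹.
High-spin has no excess pairs, so no pairing correction applies.

-10640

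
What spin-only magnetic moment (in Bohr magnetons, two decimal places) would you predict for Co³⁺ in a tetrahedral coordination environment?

Co³⁺: group 9, so d-count = 9 − 3 = 6.
With tetrahedral geometry the complex is necessarily high-spin.
Configuration: e^3 t2^3 → 4 unpaired electrons.
μ(spin-only) = √[4(4+2)] = √24 ≈ 4.90 Bohr magnetons.

4.90 Bohr magnetons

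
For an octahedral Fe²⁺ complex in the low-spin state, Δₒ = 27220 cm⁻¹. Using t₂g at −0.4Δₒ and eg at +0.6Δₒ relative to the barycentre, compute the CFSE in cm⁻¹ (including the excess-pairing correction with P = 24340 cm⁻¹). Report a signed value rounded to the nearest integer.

-16648

Fe²⁺: group 8, so d-count = 8 − 2 = 6.
Electron filling gives t₂g⁶ eg⁰.
The orbital stabilization is -2.4Δₒ = -2.4 × 27220 = -65328 cm⁻¹.
Relative to high-spin t₂g⁴ eg² (1 paired), the low-spin configuration has 2 additional pairs, contributing +2 × 24340 = +48680 cm⁻¹.
Overall CFSE = -65328 + 48680 = -16648 cm⁻¹.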